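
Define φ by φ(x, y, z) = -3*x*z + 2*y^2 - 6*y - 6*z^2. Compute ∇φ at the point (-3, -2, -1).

∂φ/∂x = -3*z
∂φ/∂y = 4*y - 6
∂φ/∂z = -3*x - 12*z
∇φ = (-3*z, 4*y - 6, -3*x - 12*z)
At (-3, -2, -1): (3, -14, 21).

(3, -14, 21)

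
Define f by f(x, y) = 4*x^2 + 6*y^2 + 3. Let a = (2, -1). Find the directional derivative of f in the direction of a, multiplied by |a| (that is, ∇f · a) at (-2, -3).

4

∂f/∂x = 8*x
∂f/∂y = 12*y
∇f at (-2, -3) = (-16, -36)
∇f · a = (-16)(2) + (-36)(-1) = 4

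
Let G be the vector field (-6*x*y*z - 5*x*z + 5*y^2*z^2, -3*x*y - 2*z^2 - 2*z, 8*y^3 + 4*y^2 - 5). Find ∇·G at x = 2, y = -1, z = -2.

-8

∂G₁/∂x = -6*y*z - 5*z
∂G₂/∂y = -3*x
∂G₃/∂z = 0
∇·G = -3*x - 6*y*z - 5*z
At (2, -1, -2): -8.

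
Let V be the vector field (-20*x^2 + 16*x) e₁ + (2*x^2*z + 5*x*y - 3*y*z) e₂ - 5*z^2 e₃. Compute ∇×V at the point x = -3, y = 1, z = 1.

(-15, 0, -7)

(∇×V)₁ = ∂V₃/∂y − ∂V₂/∂z = -2*x^2 + 3*y
(∇×V)₂ = ∂V₁/∂z − ∂V₃/∂x = 0
(∇×V)₃ = ∂V₂/∂x − ∂V₁/∂y = 4*x*z + 5*y
∇×V = (-2*x^2 + 3*y, 0, 4*x*z + 5*y)
At (-3, 1, 1): (-15, 0, -7).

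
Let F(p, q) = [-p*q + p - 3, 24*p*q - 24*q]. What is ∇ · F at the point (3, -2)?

∂F₁/∂p = -q + 1
∂F₂/∂q = 24*p - 24
∇·F = 24*p - q - 23
At (3, -2): 51.

51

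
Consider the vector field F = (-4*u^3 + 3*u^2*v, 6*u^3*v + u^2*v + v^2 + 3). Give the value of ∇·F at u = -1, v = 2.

∂F₁/∂u = -12*u^2 + 6*u*v
∂F₂/∂v = 6*u^3 + u^2 + 2*v
∇·F = 6*u^3 - 11*u^2 + 6*u*v + 2*v
At (-1, 2): -25.

-25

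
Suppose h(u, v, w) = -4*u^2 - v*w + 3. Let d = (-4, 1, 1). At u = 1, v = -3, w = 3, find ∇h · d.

32

∂h/∂u = -8*u
∂h/∂v = -w
∂h/∂w = -v
∇h at (1, -3, 3) = (-8, -3, 3)
∇h · d = (-8)(-4) + (-3)(1) + (3)(1) = 32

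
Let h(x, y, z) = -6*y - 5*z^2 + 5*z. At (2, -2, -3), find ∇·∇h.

-10

∂²h/∂x² = 0
∂²h/∂y² = 0
∂²h/∂z² = -10
∇²h = -10
At (2, -2, -3): -10.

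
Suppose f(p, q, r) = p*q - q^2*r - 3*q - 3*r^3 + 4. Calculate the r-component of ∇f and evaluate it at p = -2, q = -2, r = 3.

-85

(∇f)_3 = ∂f/∂r = -q^2 - 9*r^2
At (-2, -2, 3): -85.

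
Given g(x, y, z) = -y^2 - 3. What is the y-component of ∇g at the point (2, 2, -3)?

(∇g)_2 = ∂g/∂y = -2*y
At (2, 2, -3): -4.

-4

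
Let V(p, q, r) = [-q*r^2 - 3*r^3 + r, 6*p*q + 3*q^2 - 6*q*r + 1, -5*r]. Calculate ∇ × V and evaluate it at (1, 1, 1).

(6, -10, 7)

(∇×V)₁ = ∂V₃/∂q − ∂V₂/∂r = 6*q
(∇×V)₂ = ∂V₁/∂r − ∂V₃/∂p = -2*q*r - 9*r^2 + 1
(∇×V)₃ = ∂V₂/∂p − ∂V₁/∂q = 6*q + r^2
∇×V = (6*q, -2*q*r - 9*r^2 + 1, 6*q + r^2)
At (1, 1, 1): (6, -10, 7).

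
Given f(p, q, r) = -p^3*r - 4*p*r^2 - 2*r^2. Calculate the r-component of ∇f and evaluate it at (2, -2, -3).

52

(∇f)_3 = ∂f/∂r = -p^3 - 8*p*r - 4*r
At (2, -2, -3): 52.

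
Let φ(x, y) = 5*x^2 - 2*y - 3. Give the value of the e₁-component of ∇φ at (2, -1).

20

(∇φ)_1 = ∂φ/∂x = 10*x
At (2, -1): 20.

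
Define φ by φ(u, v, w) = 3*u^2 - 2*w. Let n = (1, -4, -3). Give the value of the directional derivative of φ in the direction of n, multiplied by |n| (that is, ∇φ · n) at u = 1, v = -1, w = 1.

12

∂φ/∂u = 6*u
∂φ/∂v = 0
∂φ/∂w = -2
∇φ at (1, -1, 1) = (6, 0, -2)
∇φ · n = (6)(1) + (0)(-4) + (-2)(-3) = 12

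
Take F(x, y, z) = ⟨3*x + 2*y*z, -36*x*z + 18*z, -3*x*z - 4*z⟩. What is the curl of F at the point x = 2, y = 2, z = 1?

(∇×F)₁ = ∂F₃/∂y − ∂F₂/∂z = 36*x - 18
(∇×F)₂ = ∂F₁/∂z − ∂F₃/∂x = 2*y + 3*z
(∇×F)₃ = ∂F₂/∂x − ∂F₁/∂y = -38*z
∇×F = (36*x - 18, 2*y + 3*z, -38*z)
At (2, 2, 1): (54, 7, -38).

(54, 7, -38)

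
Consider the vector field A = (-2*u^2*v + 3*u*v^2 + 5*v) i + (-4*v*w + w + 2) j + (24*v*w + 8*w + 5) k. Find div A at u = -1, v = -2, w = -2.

∂A₁/∂u = -4*u*v + 3*v^2
∂A₂/∂v = -4*w
∂A₃/∂w = 24*v + 8
∇·A = -4*u*v + 3*v^2 + 24*v - 4*w + 8
At (-1, -2, -2): -28.

-28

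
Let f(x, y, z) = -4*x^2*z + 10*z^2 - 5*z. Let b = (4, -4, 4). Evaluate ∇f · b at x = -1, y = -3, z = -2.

∂f/∂x = -8*x*z
∂f/∂y = 0
∂f/∂z = -4*x^2 + 20*z - 5
∇f at (-1, -3, -2) = (-16, 0, -49)
∇f · b = (-16)(4) + (0)(-4) + (-49)(4) = -260

-260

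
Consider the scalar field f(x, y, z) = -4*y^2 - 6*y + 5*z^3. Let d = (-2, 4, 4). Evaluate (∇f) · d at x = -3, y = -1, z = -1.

∂f/∂x = 0
∂f/∂y = -8*y - 6
∂f/∂z = 15*z^2
∇f at (-3, -1, -1) = (0, 2, 15)
∇f · d = (0)(-2) + (2)(4) + (15)(4) = 68

68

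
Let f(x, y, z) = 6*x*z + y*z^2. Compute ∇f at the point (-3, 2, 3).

(18, 9, -6)

∂f/∂x = 6*z
∂f/∂y = z^2
∂f/∂z = 6*x + 2*y*z
∇f = (6*z, z^2, 6*x + 2*y*z)
At (-3, 2, 3): (18, 9, -6).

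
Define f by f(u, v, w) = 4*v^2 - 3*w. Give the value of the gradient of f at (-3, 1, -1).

(0, 8, -3)

∂f/∂u = 0
∂f/∂v = 8*v
∂f/∂w = -3
∇f = (0, 8*v, -3)
At (-3, 1, -1): (0, 8, -3).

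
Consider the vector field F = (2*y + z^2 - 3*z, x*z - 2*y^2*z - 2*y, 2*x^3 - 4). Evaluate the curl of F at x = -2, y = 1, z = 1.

(∇×F)₁ = ∂F₃/∂y − ∂F₂/∂z = -x + 2*y^2
(∇×F)₂ = ∂F₁/∂z − ∂F₃/∂x = -6*x^2 + 2*z - 3
(∇×F)₃ = ∂F₂/∂x − ∂F₁/∂y = z - 2
∇×F = (-x + 2*y^2, -6*x^2 + 2*z - 3, z - 2)
At (-2, 1, 1): (4, -25, -1).

(4, -25, -1)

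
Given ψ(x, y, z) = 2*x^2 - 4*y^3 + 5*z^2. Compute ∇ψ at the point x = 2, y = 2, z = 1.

(8, -48, 10)

∂ψ/∂x = 4*x
∂ψ/∂y = -12*y^2
∂ψ/∂z = 10*z
∇ψ = (4*x, -12*y^2, 10*z)
At (2, 2, 1): (8, -48, 10).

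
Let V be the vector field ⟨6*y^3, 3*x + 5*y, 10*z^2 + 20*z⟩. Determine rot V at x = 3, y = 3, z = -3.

(∇×V)₁ = ∂V₃/∂y − ∂V₂/∂z = 0
(∇×V)₂ = ∂V₁/∂z − ∂V₃/∂x = 0
(∇×V)₃ = ∂V₂/∂x − ∂V₁/∂y = -18*y^2 + 3
∇×V = (0, 0, -18*y^2 + 3)
At (3, 3, -3): (0, 0, -159).

(0, 0, -159)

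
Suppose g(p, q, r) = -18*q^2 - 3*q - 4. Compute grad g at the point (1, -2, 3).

∂g/∂p = 0
∂g/∂q = -36*q - 3
∂g/∂r = 0
∇g = (0, -36*q - 3, 0)
At (1, -2, 3): (0, 69, 0).

(0, 69, 0)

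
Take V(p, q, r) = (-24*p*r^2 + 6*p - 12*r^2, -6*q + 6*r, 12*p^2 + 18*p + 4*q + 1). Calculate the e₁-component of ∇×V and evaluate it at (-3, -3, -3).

(∇×V)_1 = ∂V₃/∂q − ∂V₂/∂r
= 4 − (6)
= -2
At (-3, -3, -3): -2.

-2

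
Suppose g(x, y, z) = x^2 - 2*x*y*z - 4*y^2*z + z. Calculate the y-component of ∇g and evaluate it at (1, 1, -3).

30

(∇g)_2 = ∂g/∂y = -2*x*z - 8*y*z
At (1, 1, -3): 30.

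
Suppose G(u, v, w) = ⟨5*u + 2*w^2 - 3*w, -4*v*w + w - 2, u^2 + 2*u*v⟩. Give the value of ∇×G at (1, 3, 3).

(∇×G)₁ = ∂G₃/∂v − ∂G₂/∂w = 2*u + 4*v - 1
(∇×G)₂ = ∂G₁/∂w − ∂G₃/∂u = -2*u - 2*v + 4*w - 3
(∇×G)₃ = ∂G₂/∂u − ∂G₁/∂v = 0
∇×G = (2*u + 4*v - 1, -2*u - 2*v + 4*w - 3, 0)
At (1, 3, 3): (13, 1, 0).

(13, 1, 0)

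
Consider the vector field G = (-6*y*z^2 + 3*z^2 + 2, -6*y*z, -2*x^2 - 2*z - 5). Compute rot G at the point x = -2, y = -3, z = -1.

(-18, -50, 6)

(∇×G)₁ = ∂G₃/∂y − ∂G₂/∂z = 6*y
(∇×G)₂ = ∂G₁/∂z − ∂G₃/∂x = 4*x - 12*y*z + 6*z
(∇×G)₃ = ∂G₂/∂x − ∂G₁/∂y = 6*z^2
∇×G = (6*y, 4*x - 12*y*z + 6*z, 6*z^2)
At (-2, -3, -1): (-18, -50, 6).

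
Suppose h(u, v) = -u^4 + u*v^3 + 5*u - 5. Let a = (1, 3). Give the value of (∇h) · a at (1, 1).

11

∂h/∂u = -4*u^3 + v^3 + 5
∂h/∂v = 3*u*v^2
∇h at (1, 1) = (2, 3)
∇h · a = (2)(1) + (3)(3) = 11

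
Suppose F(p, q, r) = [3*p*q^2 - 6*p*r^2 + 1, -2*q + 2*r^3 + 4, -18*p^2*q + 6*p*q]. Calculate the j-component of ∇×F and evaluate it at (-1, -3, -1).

114

(∇×F)_2 = ∂F₁/∂r − ∂F₃/∂p
= -12*p*r − (-36*p*q + 6*q)
= 36*p*q - 12*p*r - 6*q
At (-1, -3, -1): 114.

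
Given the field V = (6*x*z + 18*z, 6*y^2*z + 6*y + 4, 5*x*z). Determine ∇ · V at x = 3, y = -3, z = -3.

111

∂V₁/∂x = 6*z
∂V₂/∂y = 12*y*z + 6
∂V₃/∂z = 5*x
∇·V = 5*x + 12*y*z + 6*z + 6
At (3, -3, -3): 111.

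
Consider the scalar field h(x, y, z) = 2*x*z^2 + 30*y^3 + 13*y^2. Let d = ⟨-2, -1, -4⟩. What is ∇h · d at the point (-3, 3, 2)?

-808

∂h/∂x = 2*z^2
∂h/∂y = 90*y^2 + 26*y
∂h/∂z = 4*x*z
∇h at (-3, 3, 2) = (8, 888, -24)
∇h · d = (8)(-2) + (888)(-1) + (-24)(-4) = -808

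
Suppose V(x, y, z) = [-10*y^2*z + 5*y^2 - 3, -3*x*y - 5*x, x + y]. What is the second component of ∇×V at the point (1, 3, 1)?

(∇×V)_2 = ∂V₁/∂z − ∂V₃/∂x
= -10*y^2 − (1)
= -10*y^2 - 1
At (1, 3, 1): -91.

-91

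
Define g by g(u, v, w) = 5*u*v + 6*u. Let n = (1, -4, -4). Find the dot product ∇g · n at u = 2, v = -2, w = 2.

-44

∂g/∂u = 5*v + 6
∂g/∂v = 5*u
∂g/∂w = 0
∇g at (2, -2, 2) = (-4, 10, 0)
∇g · n = (-4)(1) + (10)(-4) + (0)(-4) = -44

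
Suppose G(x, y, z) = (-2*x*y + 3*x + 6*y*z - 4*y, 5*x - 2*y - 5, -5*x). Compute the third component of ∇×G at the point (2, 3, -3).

31

(∇×G)_3 = ∂G₂/∂x − ∂G₁/∂y
= 5 − (-2*x + 6*z - 4)
= 2*x - 6*z + 9
At (2, 3, -3): 31.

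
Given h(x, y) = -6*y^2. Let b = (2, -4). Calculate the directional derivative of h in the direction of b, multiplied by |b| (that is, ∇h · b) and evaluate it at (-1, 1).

∂h/∂x = 0
∂h/∂y = -12*y
∇h at (-1, 1) = (0, -12)
∇h · b = (0)(2) + (-12)(-4) = 48

48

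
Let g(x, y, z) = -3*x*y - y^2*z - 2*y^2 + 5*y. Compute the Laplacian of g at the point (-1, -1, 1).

-6

∂²g/∂x² = 0
∂²g/∂y² = -2*(z + 2)
∂²g/∂z² = 0
∇²g = -2*z - 4
At (-1, -1, 1): -6.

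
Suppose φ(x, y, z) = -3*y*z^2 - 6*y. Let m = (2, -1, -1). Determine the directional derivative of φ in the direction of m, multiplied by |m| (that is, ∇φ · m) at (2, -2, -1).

21

∂φ/∂x = 0
∂φ/∂y = -3*z^2 - 6
∂φ/∂z = -6*y*z
∇φ at (2, -2, -1) = (0, -9, -12)
∇φ · m = (0)(2) + (-9)(-1) + (-12)(-1) = 21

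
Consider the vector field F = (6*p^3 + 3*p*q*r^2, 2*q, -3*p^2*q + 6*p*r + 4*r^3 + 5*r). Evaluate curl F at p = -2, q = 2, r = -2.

(-12, 36, 24)

(∇×F)₁ = ∂F₃/∂q − ∂F₂/∂r = -3*p^2
(∇×F)₂ = ∂F₁/∂r − ∂F₃/∂p = 6*p*q*r + 6*p*q - 6*r
(∇×F)₃ = ∂F₂/∂p − ∂F₁/∂q = -3*p*r^2
∇×F = (-3*p^2, 6*p*q*r + 6*p*q - 6*r, -3*p*r^2)
At (-2, 2, -2): (-12, 36, 24).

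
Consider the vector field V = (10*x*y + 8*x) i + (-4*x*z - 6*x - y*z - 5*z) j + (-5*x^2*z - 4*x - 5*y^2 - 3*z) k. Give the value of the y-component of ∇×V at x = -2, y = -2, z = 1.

-16

(∇×V)_2 = ∂V₁/∂z − ∂V₃/∂x
= 0 − (-10*x*z - 4)
= 10*x*z + 4
At (-2, -2, 1): -16.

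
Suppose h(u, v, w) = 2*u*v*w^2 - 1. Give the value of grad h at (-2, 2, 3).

∂h/∂u = 2*v*w^2
∂h/∂v = 2*u*w^2
∂h/∂w = 4*u*v*w
∇h = (2*v*w^2, 2*u*w^2, 4*u*v*w)
At (-2, 2, 3): (36, -36, -48).

(36, -36, -48)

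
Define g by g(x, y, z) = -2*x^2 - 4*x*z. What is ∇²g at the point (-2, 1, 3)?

∂²g/∂x² = -4
∂²g/∂y² = 0
∂²g/∂z² = 0
∇²g = -4
At (-2, 1, 3): -4.

-4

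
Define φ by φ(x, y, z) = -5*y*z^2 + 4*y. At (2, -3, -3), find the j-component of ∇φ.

(∇φ)_2 = ∂φ/∂y = -5*z^2 + 4
At (2, -3, -3): -41.

-41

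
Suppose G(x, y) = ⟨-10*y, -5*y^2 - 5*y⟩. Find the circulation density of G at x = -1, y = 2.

10

∂G₂/∂x = 0
∂G₁/∂y = -10
Scalar curl = 10
At (-1, 2): 10.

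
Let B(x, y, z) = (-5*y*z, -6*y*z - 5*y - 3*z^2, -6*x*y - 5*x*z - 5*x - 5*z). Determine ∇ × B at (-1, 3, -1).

(18, 3, -5)

(∇×B)₁ = ∂B₃/∂y − ∂B₂/∂z = -6*x + 6*y + 6*z
(∇×B)₂ = ∂B₁/∂z − ∂B₃/∂x = y + 5*z + 5
(∇×B)₃ = ∂B₂/∂x − ∂B₁/∂y = 5*z
∇×B = (-6*x + 6*y + 6*z, y + 5*z + 5, 5*z)
At (-1, 3, -1): (18, 3, -5).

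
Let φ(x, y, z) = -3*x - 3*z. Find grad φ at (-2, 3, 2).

∂φ/∂x = -3
∂φ/∂y = 0
∂φ/∂z = -3
∇φ = (-3, 0, -3)
At (-2, 3, 2): (-3, 0, -3).

(-3, 0, -3)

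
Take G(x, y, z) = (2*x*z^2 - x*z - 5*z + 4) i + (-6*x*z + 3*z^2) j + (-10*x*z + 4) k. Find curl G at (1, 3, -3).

(24, -48, 18)

(∇×G)₁ = ∂G₃/∂y − ∂G₂/∂z = 6*x - 6*z
(∇×G)₂ = ∂G₁/∂z − ∂G₃/∂x = 4*x*z - x + 10*z - 5
(∇×G)₃ = ∂G₂/∂x − ∂G₁/∂y = -6*z
∇×G = (6*x - 6*z, 4*x*z - x + 10*z - 5, -6*z)
At (1, 3, -3): (24, -48, 18).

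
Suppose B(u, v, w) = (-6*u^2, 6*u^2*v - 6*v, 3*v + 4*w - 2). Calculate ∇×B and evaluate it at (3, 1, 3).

(∇×B)₁ = ∂B₃/∂v − ∂B₂/∂w = 3
(∇×B)₂ = ∂B₁/∂w − ∂B₃/∂u = 0
(∇×B)₃ = ∂B₂/∂u − ∂B₁/∂v = 12*u*v
∇×B = (3, 0, 12*u*v)
At (3, 1, 3): (3, 0, 36).

(3, 0, 36)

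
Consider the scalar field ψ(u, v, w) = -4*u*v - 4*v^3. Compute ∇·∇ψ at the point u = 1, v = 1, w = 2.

-24

∂²ψ/∂u² = 0
∂²ψ/∂v² = -24*v
∂²ψ/∂w² = 0
∇²ψ = -24*v
At (1, 1, 2): -24.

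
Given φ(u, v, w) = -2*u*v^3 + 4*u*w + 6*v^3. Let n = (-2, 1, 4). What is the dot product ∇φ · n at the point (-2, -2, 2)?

∂φ/∂u = -2*v^3 + 4*w
∂φ/∂v = -6*u*v^2 + 18*v^2
∂φ/∂w = 4*u
∇φ at (-2, -2, 2) = (24, 120, -8)
∇φ · n = (24)(-2) + (120)(1) + (-8)(4) = 40

40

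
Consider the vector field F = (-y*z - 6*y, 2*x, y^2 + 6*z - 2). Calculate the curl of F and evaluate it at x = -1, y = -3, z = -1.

(-6, 3, 7)

(∇×F)₁ = ∂F₃/∂y − ∂F₂/∂z = 2*y
(∇×F)₂ = ∂F₁/∂z − ∂F₃/∂x = -y
(∇×F)₃ = ∂F₂/∂x − ∂F₁/∂y = z + 8
∇×F = (2*y, -y, z + 8)
At (-1, -3, -1): (-6, 3, 7).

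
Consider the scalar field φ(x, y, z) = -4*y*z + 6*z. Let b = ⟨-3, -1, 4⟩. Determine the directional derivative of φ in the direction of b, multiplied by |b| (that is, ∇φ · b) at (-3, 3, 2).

-16

∂φ/∂x = 0
∂φ/∂y = -4*z
∂φ/∂z = -4*y + 6
∇φ at (-3, 3, 2) = (0, -8, -6)
∇φ · b = (0)(-3) + (-8)(-1) + (-6)(4) = -16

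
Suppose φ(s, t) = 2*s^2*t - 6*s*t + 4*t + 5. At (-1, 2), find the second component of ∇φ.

(∇φ)_2 = ∂φ/∂t = 2*s^2 - 6*s + 4
At (-1, 2): 12.

12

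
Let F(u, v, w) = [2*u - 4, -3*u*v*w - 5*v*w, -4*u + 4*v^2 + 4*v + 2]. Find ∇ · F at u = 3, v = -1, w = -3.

∂F₁/∂u = 2
∂F₂/∂v = -3*u*w - 5*w
∂F₃/∂w = 0
∇·F = -3*u*w - 5*w + 2
At (3, -1, -3): 44.

44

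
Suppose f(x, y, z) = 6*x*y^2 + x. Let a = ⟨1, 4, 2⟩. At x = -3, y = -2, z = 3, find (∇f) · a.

∂f/∂x = 6*y^2 + 1
∂f/∂y = 12*x*y
∂f/∂z = 0
∇f at (-3, -2, 3) = (25, 72, 0)
∇f · a = (25)(1) + (72)(4) + (0)(2) = 313

313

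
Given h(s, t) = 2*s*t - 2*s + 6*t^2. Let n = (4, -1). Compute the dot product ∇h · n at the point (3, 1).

-18

∂h/∂s = 2*t - 2
∂h/∂t = 2*s + 12*t
∇h at (3, 1) = (0, 18)
∇h · n = (0)(4) + (18)(-1) = -18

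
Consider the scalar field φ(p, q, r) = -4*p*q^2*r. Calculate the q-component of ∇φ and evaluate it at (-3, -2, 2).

(∇φ)_2 = ∂φ/∂q = -8*p*q*r
At (-3, -2, 2): -96.

-96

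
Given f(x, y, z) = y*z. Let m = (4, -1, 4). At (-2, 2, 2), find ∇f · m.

∂f/∂x = 0
∂f/∂y = z
∂f/∂z = y
∇f at (-2, 2, 2) = (0, 2, 2)
∇f · m = (0)(4) + (2)(-1) + (2)(4) = 6

6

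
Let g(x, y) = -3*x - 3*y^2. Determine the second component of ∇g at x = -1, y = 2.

(∇g)_2 = ∂g/∂y = -6*y
At (-1, 2): -12.

-12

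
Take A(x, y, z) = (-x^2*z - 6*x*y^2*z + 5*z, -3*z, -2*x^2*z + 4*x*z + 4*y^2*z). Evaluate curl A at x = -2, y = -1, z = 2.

(∇×A)₁ = ∂A₃/∂y − ∂A₂/∂z = 8*y*z + 3
(∇×A)₂ = ∂A₁/∂z − ∂A₃/∂x = -x^2 - 6*x*y^2 + 4*x*z - 4*z + 5
(∇×A)₃ = ∂A₂/∂x − ∂A₁/∂y = 12*x*y*z
∇×A = (8*y*z + 3, -x^2 - 6*x*y^2 + 4*x*z - 4*z + 5, 12*x*y*z)
At (-2, -1, 2): (-13, -11, 48).

(-13, -11, 48)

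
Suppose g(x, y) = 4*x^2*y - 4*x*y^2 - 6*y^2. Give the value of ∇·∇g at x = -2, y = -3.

∂²g/∂x² = 8*y
∂²g/∂y² = -4*(2*x + 3)
∇²g = -8*x + 8*y - 12
At (-2, -3): -20.

-20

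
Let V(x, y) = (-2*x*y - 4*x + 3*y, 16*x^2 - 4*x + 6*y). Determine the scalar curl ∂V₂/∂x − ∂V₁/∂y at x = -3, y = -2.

∂V₂/∂x = 32*x - 4
∂V₁/∂y = -2*x + 3
Scalar curl = 34*x - 7
At (-3, -2): -109.

-109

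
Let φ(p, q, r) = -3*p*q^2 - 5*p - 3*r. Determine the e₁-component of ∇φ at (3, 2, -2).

-17

(∇φ)_1 = ∂φ/∂p = -3*q^2 - 5
At (3, 2, -2): -17.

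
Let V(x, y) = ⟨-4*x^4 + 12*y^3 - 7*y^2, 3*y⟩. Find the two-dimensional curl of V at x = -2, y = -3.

-366

∂V₂/∂x = 0
∂V₁/∂y = 36*y^2 - 14*y
Scalar curl = -36*y^2 + 14*y
At (-2, -3): -366.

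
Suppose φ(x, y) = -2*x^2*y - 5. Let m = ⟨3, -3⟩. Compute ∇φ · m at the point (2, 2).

-24

∂φ/∂x = -4*x*y
∂φ/∂y = -2*x^2
∇φ at (2, 2) = (-16, -8)
∇φ · m = (-16)(3) + (-8)(-3) = -24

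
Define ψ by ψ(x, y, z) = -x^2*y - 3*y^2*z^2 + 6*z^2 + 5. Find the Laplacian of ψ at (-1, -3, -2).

∂²ψ/∂x² = -2*y
∂²ψ/∂y² = -6*z^2
∂²ψ/∂z² = 6*(-y^2 + 2)
∇²ψ = -6*y^2 - 2*y - 6*z^2 + 12
At (-1, -3, -2): -60.

-60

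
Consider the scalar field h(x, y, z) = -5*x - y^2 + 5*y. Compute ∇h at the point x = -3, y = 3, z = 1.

(-5, -1, 0)

∂h/∂x = -5
∂h/∂y = -2*y + 5
∂h/∂z = 0
∇h = (-5, -2*y + 5, 0)
At (-3, 3, 1): (-5, -1, 0).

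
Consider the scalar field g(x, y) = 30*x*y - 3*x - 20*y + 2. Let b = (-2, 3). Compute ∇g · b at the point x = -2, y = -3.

-54

∂g/∂x = 30*y - 3
∂g/∂y = 30*x - 20
∇g at (-2, -3) = (-93, -80)
∇g · b = (-93)(-2) + (-80)(3) = -54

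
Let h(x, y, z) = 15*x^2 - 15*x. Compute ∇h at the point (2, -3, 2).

(45, 0, 0)

∂h/∂x = 30*x - 15
∂h/∂y = 0
∂h/∂z = 0
∇h = (30*x - 15, 0, 0)
At (2, -3, 2): (45, 0, 0).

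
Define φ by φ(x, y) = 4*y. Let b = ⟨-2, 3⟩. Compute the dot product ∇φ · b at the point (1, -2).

∂φ/∂x = 0
∂φ/∂y = 4
∇φ at (1, -2) = (0, 4)
∇φ · b = (0)(-2) + (4)(3) = 12

12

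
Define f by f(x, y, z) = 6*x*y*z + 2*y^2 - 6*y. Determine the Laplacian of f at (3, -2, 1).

4

∂²f/∂x² = 0
∂²f/∂y² = 4
∂²f/∂z² = 0
∇²f = 4
At (3, -2, 1): 4.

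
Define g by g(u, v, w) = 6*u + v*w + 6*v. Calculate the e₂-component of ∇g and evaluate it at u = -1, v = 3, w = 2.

(∇g)_2 = ∂g/∂v = w + 6
At (-1, 3, 2): 8.

8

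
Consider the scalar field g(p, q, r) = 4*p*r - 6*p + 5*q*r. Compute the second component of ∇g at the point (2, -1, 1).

5

(∇g)_2 = ∂g/∂q = 5*r
At (2, -1, 1): 5.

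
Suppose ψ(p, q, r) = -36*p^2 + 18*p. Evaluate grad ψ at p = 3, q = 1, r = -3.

∂ψ/∂p = -72*p + 18
∂ψ/∂q = 0
∂ψ/∂r = 0
∇ψ = (-72*p + 18, 0, 0)
At (3, 1, -3): (-198, 0, 0).

(-198, 0, 0)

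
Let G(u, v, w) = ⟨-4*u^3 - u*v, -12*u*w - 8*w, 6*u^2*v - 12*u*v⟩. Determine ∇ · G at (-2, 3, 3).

∂G₁/∂u = -12*u^2 - v
∂G₂/∂v = 0
∂G₃/∂w = 0
∇·G = -12*u^2 - v
At (-2, 3, 3): -51.

-51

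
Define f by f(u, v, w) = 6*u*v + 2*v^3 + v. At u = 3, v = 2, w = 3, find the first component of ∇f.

12

(∇f)_1 = ∂f/∂u = 6*v
At (3, 2, 3): 12.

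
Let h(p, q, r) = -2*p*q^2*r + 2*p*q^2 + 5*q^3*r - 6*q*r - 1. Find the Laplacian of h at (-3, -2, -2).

84

∂²h/∂p² = 0
∂²h/∂q² = 2*(-2*p*r + 2*p + 15*q*r)
∂²h/∂r² = 0
∇²h = -4*p*r + 4*p + 30*q*r
At (-3, -2, -2): 84.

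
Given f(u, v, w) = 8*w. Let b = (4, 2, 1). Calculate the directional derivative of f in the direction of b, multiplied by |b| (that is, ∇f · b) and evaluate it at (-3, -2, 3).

8

∂f/∂u = 0
∂f/∂v = 0
∂f/∂w = 8
∇f at (-3, -2, 3) = (0, 0, 8)
∇f · b = (0)(4) + (0)(2) + (8)(1) = 8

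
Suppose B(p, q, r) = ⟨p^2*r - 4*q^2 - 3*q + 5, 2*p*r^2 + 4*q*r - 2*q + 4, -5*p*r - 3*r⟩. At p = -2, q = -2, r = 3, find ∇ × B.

(∇×B)₁ = ∂B₃/∂q − ∂B₂/∂r = -4*p*r - 4*q
(∇×B)₂ = ∂B₁/∂r − ∂B₃/∂p = p^2 + 5*r
(∇×B)₃ = ∂B₂/∂p − ∂B₁/∂q = 8*q + 2*r^2 + 3
∇×B = (-4*p*r - 4*q, p^2 + 5*r, 8*q + 2*r^2 + 3)
At (-2, -2, 3): (32, 19, 5).

(32, 19, 5)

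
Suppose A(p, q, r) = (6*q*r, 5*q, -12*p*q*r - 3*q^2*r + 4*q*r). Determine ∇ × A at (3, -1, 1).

(-26, -18, -6)

(∇×A)₁ = ∂A₃/∂q − ∂A₂/∂r = -12*p*r - 6*q*r + 4*r
(∇×A)₂ = ∂A₁/∂r − ∂A₃/∂p = 12*q*r + 6*q
(∇×A)₃ = ∂A₂/∂p − ∂A₁/∂q = -6*r
∇×A = (-12*p*r - 6*q*r + 4*r, 12*q*r + 6*q, -6*r)
At (3, -1, 1): (-26, -18, -6).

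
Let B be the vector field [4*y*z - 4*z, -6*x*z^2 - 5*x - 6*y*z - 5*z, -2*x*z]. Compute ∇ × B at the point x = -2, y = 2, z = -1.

(41, 2, -7)

(∇×B)₁ = ∂B₃/∂y − ∂B₂/∂z = 12*x*z + 6*y + 5
(∇×B)₂ = ∂B₁/∂z − ∂B₃/∂x = 4*y + 2*z - 4
(∇×B)₃ = ∂B₂/∂x − ∂B₁/∂y = -6*z^2 - 4*z - 5
∇×B = (12*x*z + 6*y + 5, 4*y + 2*z - 4, -6*z^2 - 4*z - 5)
At (-2, 2, -1): (41, 2, -7).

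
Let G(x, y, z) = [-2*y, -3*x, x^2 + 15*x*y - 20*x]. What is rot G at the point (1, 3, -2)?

(15, -27, -1)

(∇×G)₁ = ∂G₃/∂y − ∂G₂/∂z = 15*x
(∇×G)₂ = ∂G₁/∂z − ∂G₃/∂x = -2*x - 15*y + 20
(∇×G)₃ = ∂G₂/∂x − ∂G₁/∂y = -1
∇×G = (15*x, -2*x - 15*y + 20, -1)
At (1, 3, -2): (15, -27, -1).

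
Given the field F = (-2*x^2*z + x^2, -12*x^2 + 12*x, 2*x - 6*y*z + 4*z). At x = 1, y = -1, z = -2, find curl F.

(12, -4, -12)

(∇×F)₁ = ∂F₃/∂y − ∂F₂/∂z = -6*z
(∇×F)₂ = ∂F₁/∂z − ∂F₃/∂x = -2*x^2 - 2
(∇×F)₃ = ∂F₂/∂x − ∂F₁/∂y = -24*x + 12
∇×F = (-6*z, -2*x^2 - 2, -24*x + 12)
At (1, -1, -2): (12, -4, -12).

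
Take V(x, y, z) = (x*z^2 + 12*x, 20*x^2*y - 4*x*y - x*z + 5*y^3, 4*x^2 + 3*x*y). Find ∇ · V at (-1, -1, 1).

∂V₁/∂x = z^2 + 12
∂V₂/∂y = 20*x^2 - 4*x + 15*y^2
∂V₃/∂z = 0
∇·V = 20*x^2 - 4*x + 15*y^2 + z^2 + 12
At (-1, -1, 1): 52.

52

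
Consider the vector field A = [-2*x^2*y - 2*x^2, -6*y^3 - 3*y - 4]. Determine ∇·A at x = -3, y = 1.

∂A₁/∂x = -4*x*y - 4*x
∂A₂/∂y = -18*y^2 - 3
∇·A = -4*x*y - 4*x - 18*y^2 - 3
At (-3, 1): 3.

3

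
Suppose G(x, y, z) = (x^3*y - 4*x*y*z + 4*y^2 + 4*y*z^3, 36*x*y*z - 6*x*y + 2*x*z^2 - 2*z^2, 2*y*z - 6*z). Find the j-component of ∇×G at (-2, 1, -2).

(∇×G)_2 = ∂G₁/∂z − ∂G₃/∂x
= -4*x*y + 12*y*z^2 − (0)
= -4*x*y + 12*y*z^2
At (-2, 1, -2): 56.

56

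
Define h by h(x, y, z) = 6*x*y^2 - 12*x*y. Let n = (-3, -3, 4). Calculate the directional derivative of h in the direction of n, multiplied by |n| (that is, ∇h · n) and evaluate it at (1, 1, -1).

∂h/∂x = 6*y^2 - 12*y
∂h/∂y = 12*x*y - 12*x
∂h/∂z = 0
∇h at (1, 1, -1) = (-6, 0, 0)
∇h · n = (-6)(-3) + (0)(-3) + (0)(4) = 18

18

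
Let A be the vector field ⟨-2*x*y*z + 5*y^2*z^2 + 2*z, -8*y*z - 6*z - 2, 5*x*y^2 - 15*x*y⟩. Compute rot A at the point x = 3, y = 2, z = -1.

(∇×A)₁ = ∂A₃/∂y − ∂A₂/∂z = 10*x*y - 15*x + 8*y + 6
(∇×A)₂ = ∂A₁/∂z − ∂A₃/∂x = -2*x*y + 10*y^2*z - 5*y^2 + 15*y + 2
(∇×A)₃ = ∂A₂/∂x − ∂A₁/∂y = 2*x*z - 10*y*z^2
∇×A = (10*x*y - 15*x + 8*y + 6, -2*x*y + 10*y^2*z - 5*y^2 + 15*y + 2, 2*x*z - 10*y*z^2)
At (3, 2, -1): (37, -40, -26).

(37, -40, -26)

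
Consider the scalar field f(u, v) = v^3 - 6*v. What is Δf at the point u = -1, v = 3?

∂²f/∂u² = 0
∂²f/∂v² = 6*v
∇²f = 6*v
At (-1, 3): 18.

18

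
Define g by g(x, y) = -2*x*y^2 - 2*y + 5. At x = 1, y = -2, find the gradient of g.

(-8, 6)

∂g/∂x = -2*y^2
∂g/∂y = -4*x*y - 2
∇g = (-2*y^2, -4*x*y - 2)
At (1, -2): (-8, 6).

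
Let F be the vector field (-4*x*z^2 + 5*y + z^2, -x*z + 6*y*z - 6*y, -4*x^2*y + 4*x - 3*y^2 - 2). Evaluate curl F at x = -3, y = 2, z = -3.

(∇×F)₁ = ∂F₃/∂y − ∂F₂/∂z = -4*x^2 + x - 12*y
(∇×F)₂ = ∂F₁/∂z − ∂F₃/∂x = 8*x*y - 8*x*z + 2*z - 4
(∇×F)₃ = ∂F₂/∂x − ∂F₁/∂y = -z - 5
∇×F = (-4*x^2 + x - 12*y, 8*x*y - 8*x*z + 2*z - 4, -z - 5)
At (-3, 2, -3): (-63, -130, -2).

(-63, -130, -2)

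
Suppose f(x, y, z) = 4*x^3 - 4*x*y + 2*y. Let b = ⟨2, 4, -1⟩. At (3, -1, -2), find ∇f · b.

184

∂f/∂x = 12*x^2 - 4*y
∂f/∂y = -4*x + 2
∂f/∂z = 0
∇f at (3, -1, -2) = (112, -10, 0)
∇f · b = (112)(2) + (-10)(4) + (0)(-1) = 184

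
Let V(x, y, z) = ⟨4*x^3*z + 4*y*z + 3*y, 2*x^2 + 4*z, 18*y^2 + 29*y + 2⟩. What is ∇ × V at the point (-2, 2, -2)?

(∇×V)₁ = ∂V₃/∂y − ∂V₂/∂z = 36*y + 25
(∇×V)₂ = ∂V₁/∂z − ∂V₃/∂x = 4*x^3 + 4*y
(∇×V)₃ = ∂V₂/∂x − ∂V₁/∂y = 4*x - 4*z - 3
∇×V = (36*y + 25, 4*x^3 + 4*y, 4*x - 4*z - 3)
At (-2, 2, -2): (97, -24, -3).

(97, -24, -3)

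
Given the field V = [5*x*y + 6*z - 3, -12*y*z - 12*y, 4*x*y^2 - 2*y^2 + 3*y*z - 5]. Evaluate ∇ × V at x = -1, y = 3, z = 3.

(∇×V)₁ = ∂V₃/∂y − ∂V₂/∂z = 8*x*y + 8*y + 3*z
(∇×V)₂ = ∂V₁/∂z − ∂V₃/∂x = -4*y^2 + 6
(∇×V)₃ = ∂V₂/∂x − ∂V₁/∂y = -5*x
∇×V = (8*x*y + 8*y + 3*z, -4*y^2 + 6, -5*x)
At (-1, 3, 3): (9, -30, 5).

(9, -30, 5)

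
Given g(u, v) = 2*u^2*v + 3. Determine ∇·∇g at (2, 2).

∂²g/∂u² = 4*v
∂²g/∂v² = 0
∇²g = 4*v
At (2, 2): 8.

8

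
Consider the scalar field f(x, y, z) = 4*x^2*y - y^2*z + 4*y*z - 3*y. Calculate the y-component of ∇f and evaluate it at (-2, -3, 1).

(∇f)_2 = ∂f/∂y = 4*x^2 - 2*y*z + 4*z - 3
At (-2, -3, 1): 23.

23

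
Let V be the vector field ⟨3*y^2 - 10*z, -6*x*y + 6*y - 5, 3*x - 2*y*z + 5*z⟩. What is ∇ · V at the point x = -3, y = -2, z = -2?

∂V₁/∂x = 0
∂V₂/∂y = -6*x + 6
∂V₃/∂z = -2*y + 5
∇·V = -6*x - 2*y + 11
At (-3, -2, -2): 33.

33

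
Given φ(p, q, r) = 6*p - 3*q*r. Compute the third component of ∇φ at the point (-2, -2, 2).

(∇φ)_3 = ∂φ/∂r = -3*q
At (-2, -2, 2): 6.

6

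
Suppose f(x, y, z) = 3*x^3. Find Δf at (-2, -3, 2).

-36

∂²f/∂x² = 18*x
∂²f/∂y² = 0
∂²f/∂z² = 0
∇²f = 18*x
At (-2, -3, 2): -36.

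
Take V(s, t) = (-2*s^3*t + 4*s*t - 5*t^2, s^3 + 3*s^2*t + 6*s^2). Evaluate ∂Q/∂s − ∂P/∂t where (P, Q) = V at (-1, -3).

-19

∂V₂/∂s = 3*s^2 + 6*s*t + 12*s
∂V₁/∂t = -2*s^3 + 4*s - 10*t
Scalar curl = 2*s^3 + 3*s^2 + 6*s*t + 8*s + 10*t
At (-1, -3): -19.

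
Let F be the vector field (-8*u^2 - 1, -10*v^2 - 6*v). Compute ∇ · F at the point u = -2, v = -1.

46

∂F₁/∂u = -16*u
∂F₂/∂v = -20*v - 6
∇·F = -16*u - 20*v - 6
At (-2, -1): 46.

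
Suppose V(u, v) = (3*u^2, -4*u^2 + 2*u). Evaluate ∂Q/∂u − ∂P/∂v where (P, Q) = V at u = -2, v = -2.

18

∂V₂/∂u = -8*u + 2
∂V₁/∂v = 0
Scalar curl = -8*u + 2
At (-2, -2): 18.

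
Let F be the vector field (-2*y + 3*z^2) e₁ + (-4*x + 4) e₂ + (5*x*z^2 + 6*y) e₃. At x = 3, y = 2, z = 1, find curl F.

(∇×F)₁ = ∂F₃/∂y − ∂F₂/∂z = 6
(∇×F)₂ = ∂F₁/∂z − ∂F₃/∂x = -5*z^2 + 6*z
(∇×F)₃ = ∂F₂/∂x − ∂F₁/∂y = -2
∇×F = (6, -5*z^2 + 6*z, -2)
At (3, 2, 1): (6, 1, -2).

(6, 1, -2)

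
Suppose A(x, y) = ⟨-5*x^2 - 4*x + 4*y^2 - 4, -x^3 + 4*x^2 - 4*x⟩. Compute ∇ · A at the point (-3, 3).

26

∂A₁/∂x = -10*x - 4
∂A₂/∂y = 0
∇·A = -10*x - 4
At (-3, 3): 26.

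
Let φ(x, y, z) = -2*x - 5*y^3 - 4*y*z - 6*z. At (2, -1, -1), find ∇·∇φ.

30

∂²φ/∂x² = 0
∂²φ/∂y² = -30*y
∂²φ/∂z² = 0
∇²φ = -30*y
At (2, -1, -1): 30.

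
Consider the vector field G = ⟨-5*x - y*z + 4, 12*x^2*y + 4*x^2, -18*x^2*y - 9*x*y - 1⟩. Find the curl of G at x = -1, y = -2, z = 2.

(-9, 56, 42)

(∇×G)₁ = ∂G₃/∂y − ∂G₂/∂z = -18*x^2 - 9*x
(∇×G)₂ = ∂G₁/∂z − ∂G₃/∂x = 36*x*y + 8*y
(∇×G)₃ = ∂G₂/∂x − ∂G₁/∂y = 24*x*y + 8*x + z
∇×G = (-18*x^2 - 9*x, 36*x*y + 8*y, 24*x*y + 8*x + z)
At (-1, -2, 2): (-9, 56, 42).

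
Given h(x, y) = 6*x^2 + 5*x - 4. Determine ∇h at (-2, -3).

∂h/∂x = 12*x + 5
∂h/∂y = 0
∇h = (12*x + 5, 0)
At (-2, -3): (-19, 0).

(-19, 0)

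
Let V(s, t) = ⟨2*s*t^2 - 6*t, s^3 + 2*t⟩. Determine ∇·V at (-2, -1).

∂V₁/∂s = 2*t^2
∂V₂/∂t = 2
∇·V = 2*t^2 + 2
At (-2, -1): 4.

4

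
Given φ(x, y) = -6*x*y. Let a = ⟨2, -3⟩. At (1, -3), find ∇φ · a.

∂φ/∂x = -6*y
∂φ/∂y = -6*x
∇φ at (1, -3) = (18, -6)
∇φ · a = (18)(2) + (-6)(-3) = 54

54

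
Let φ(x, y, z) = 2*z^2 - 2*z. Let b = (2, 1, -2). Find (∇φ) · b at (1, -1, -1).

12

∂φ/∂x = 0
∂φ/∂y = 0
∂φ/∂z = 4*z - 2
∇φ at (1, -1, -1) = (0, 0, -6)
∇φ · b = (0)(2) + (0)(1) + (-6)(-2) = 12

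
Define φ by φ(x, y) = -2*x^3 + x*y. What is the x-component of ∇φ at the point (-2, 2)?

(∇φ)_1 = ∂φ/∂x = -6*x^2 + y
At (-2, 2): -22.

-22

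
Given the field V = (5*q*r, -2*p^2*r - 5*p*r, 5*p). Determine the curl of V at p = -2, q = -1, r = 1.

(∇×V)₁ = ∂V₃/∂q − ∂V₂/∂r = 2*p^2 + 5*p
(∇×V)₂ = ∂V₁/∂r − ∂V₃/∂p = 5*q - 5
(∇×V)₃ = ∂V₂/∂p − ∂V₁/∂q = -4*p*r - 10*r
∇×V = (2*p^2 + 5*p, 5*q - 5, -4*p*r - 10*r)
At (-2, -1, 1): (-2, -10, -2).

(-2, -10, -2)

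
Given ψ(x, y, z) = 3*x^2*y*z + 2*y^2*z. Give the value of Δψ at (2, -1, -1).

∂²ψ/∂x² = 6*y*z
∂²ψ/∂y² = 4*z
∂²ψ/∂z² = 0
∇²ψ = 6*y*z + 4*z
At (2, -1, -1): 2.

2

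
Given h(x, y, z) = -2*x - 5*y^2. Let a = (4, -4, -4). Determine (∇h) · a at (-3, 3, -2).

∂h/∂x = -2
∂h/∂y = -10*y
∂h/∂z = 0
∇h at (-3, 3, -2) = (-2, -30, 0)
∇h · a = (-2)(4) + (-30)(-4) + (0)(-4) = 112

112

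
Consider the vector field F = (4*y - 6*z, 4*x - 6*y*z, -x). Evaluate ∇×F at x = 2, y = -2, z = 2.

(∇×F)₁ = ∂F₃/∂y − ∂F₂/∂z = 6*y
(∇×F)₂ = ∂F₁/∂z − ∂F₃/∂x = -5
(∇×F)₃ = ∂F₂/∂x − ∂F₁/∂y = 0
∇×F = (6*y, -5, 0)
At (2, -2, 2): (-12, -5, 0).

(-12, -5, 0)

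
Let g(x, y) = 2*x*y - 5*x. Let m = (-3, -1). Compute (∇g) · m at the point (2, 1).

5

∂g/∂x = 2*y - 5
∂g/∂y = 2*x
∇g at (2, 1) = (-3, 4)
∇g · m = (-3)(-3) + (4)(-1) = 5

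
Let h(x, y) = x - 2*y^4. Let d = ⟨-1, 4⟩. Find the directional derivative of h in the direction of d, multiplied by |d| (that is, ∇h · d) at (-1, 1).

-33

∂h/∂x = 1
∂h/∂y = -8*y^3
∇h at (-1, 1) = (1, -8)
∇h · d = (1)(-1) + (-8)(4) = -33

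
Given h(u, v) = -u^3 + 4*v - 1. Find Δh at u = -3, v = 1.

∂²h/∂u² = -6*u
∂²h/∂v² = 0
∇²h = -6*u
At (-3, 1): 18.

18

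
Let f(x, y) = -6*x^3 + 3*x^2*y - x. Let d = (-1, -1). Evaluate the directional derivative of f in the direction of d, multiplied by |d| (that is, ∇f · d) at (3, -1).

154

∂f/∂x = -18*x^2 + 6*x*y - 1
∂f/∂y = 3*x^2
∇f at (3, -1) = (-181, 27)
∇f · d = (-181)(-1) + (27)(-1) = 154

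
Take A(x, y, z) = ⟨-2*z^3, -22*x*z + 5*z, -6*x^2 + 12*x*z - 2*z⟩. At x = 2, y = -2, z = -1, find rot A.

(39, 30, 22)

(∇×A)₁ = ∂A₃/∂y − ∂A₂/∂z = 22*x - 5
(∇×A)₂ = ∂A₁/∂z − ∂A₃/∂x = 12*x - 6*z^2 - 12*z
(∇×A)₃ = ∂A₂/∂x − ∂A₁/∂y = -22*z
∇×A = (22*x - 5, 12*x - 6*z^2 - 12*z, -22*z)
At (2, -2, -1): (39, 30, 22).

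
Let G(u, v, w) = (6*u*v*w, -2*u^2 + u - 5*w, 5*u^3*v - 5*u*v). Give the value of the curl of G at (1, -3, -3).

(∇×G)₁ = ∂G₃/∂v − ∂G₂/∂w = 5*u^3 - 5*u + 5
(∇×G)₂ = ∂G₁/∂w − ∂G₃/∂u = -15*u^2*v + 6*u*v + 5*v
(∇×G)₃ = ∂G₂/∂u − ∂G₁/∂v = -6*u*w - 4*u + 1
∇×G = (5*u^3 - 5*u + 5, -15*u^2*v + 6*u*v + 5*v, -6*u*w - 4*u + 1)
At (1, -3, -3): (5, 12, 15).

(5, 12, 15)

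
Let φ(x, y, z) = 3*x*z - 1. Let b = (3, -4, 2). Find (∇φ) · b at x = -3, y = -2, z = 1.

∂φ/∂x = 3*z
∂φ/∂y = 0
∂φ/∂z = 3*x
∇φ at (-3, -2, 1) = (3, 0, -9)
∇φ · b = (3)(3) + (0)(-4) + (-9)(2) = -9

-9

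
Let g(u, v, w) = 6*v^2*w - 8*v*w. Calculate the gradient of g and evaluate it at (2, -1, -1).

∂g/∂u = 0
∂g/∂v = 12*v*w - 8*w
∂g/∂w = 6*v^2 - 8*v
∇g = (0, 12*v*w - 8*w, 6*v^2 - 8*v)
At (2, -1, -1): (0, 20, 14).

(0, 20, 14)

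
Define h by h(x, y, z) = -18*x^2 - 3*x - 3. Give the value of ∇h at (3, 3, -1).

∂h/∂x = -36*x - 3
∂h/∂y = 0
∂h/∂z = 0
∇h = (-36*x - 3, 0, 0)
At (3, 3, -1): (-111, 0, 0).

(-111, 0, 0)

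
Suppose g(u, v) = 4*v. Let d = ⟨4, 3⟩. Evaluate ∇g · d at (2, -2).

∂g/∂u = 0
∂g/∂v = 4
∇g at (2, -2) = (0, 4)
∇g · d = (0)(4) + (4)(3) = 12

12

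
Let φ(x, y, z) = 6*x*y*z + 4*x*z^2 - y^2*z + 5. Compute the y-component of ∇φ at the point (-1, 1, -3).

24

(∇φ)_2 = ∂φ/∂y = 6*x*z - 2*y*z
At (-1, 1, -3): 24.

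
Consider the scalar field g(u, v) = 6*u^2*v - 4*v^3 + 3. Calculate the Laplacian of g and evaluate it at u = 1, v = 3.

-36

∂²g/∂u² = 12*v
∂²g/∂v² = -24*v
∇²g = -12*v
At (1, 3): -36.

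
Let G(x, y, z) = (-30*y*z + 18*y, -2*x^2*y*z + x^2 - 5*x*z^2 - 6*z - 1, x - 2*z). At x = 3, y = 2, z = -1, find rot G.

(∇×G)₁ = ∂G₃/∂y − ∂G₂/∂z = 2*x^2*y + 10*x*z + 6
(∇×G)₂ = ∂G₁/∂z − ∂G₃/∂x = -30*y - 1
(∇×G)₃ = ∂G₂/∂x − ∂G₁/∂y = -4*x*y*z + 2*x - 5*z^2 + 30*z - 18
∇×G = (2*x^2*y + 10*x*z + 6, -30*y - 1, -4*x*y*z + 2*x - 5*z^2 + 30*z - 18)
At (3, 2, -1): (12, -61, -23).

(12, -61, -23)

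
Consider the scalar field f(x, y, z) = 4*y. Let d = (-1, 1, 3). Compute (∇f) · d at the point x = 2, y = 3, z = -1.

∂f/∂x = 0
∂f/∂y = 4
∂f/∂z = 0
∇f at (2, 3, -1) = (0, 4, 0)
∇f · d = (0)(-1) + (4)(1) + (0)(3) = 4

4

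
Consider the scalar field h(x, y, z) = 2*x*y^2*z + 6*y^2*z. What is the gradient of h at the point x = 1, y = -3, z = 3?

(54, -144, 72)

∂h/∂x = 2*y^2*z
∂h/∂y = 4*x*y*z + 12*y*z
∂h/∂z = 2*x*y^2 + 6*y^2
∇h = (2*y^2*z, 4*x*y*z + 12*y*z, 2*x*y^2 + 6*y^2)
At (1, -3, 3): (54, -144, 72).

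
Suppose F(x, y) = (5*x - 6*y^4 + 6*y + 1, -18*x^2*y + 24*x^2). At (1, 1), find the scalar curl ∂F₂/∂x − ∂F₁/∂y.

30

∂F₂/∂x = -36*x*y + 48*x
∂F₁/∂y = -24*y^3 + 6
Scalar curl = -36*x*y + 48*x + 24*y^3 - 6
At (1, 1): 30.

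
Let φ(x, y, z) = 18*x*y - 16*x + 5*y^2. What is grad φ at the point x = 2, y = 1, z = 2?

∂φ/∂x = 18*y - 16
∂φ/∂y = 18*x + 10*y
∂φ/∂z = 0
∇φ = (18*y - 16, 18*x + 10*y, 0)
At (2, 1, 2): (2, 46, 0).

(2, 46, 0)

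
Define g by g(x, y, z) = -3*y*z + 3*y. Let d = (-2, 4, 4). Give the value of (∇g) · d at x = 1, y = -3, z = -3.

∂g/∂x = 0
∂g/∂y = -3*z + 3
∂g/∂z = -3*y
∇g at (1, -3, -3) = (0, 12, 9)
∇g · d = (0)(-2) + (12)(4) + (9)(4) = 84

84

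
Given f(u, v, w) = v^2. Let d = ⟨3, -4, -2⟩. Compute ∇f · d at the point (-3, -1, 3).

∂f/∂u = 0
∂f/∂v = 2*v
∂f/∂w = 0
∇f at (-3, -1, 3) = (0, -2, 0)
∇f · d = (0)(3) + (-2)(-4) + (0)(-2) = 8

8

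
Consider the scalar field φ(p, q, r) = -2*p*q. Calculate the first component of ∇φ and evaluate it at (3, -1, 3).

(∇φ)_1 = ∂φ/∂p = -2*q
At (3, -1, 3): 2.

2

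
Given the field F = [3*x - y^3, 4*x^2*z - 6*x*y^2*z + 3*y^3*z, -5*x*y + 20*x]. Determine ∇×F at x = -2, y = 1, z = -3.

(∇×F)₁ = ∂F₃/∂y − ∂F₂/∂z = -4*x^2 + 6*x*y^2 - 5*x - 3*y^3
(∇×F)₂ = ∂F₁/∂z − ∂F₃/∂x = 5*y - 20
(∇×F)₃ = ∂F₂/∂x − ∂F₁/∂y = 8*x*z - 6*y^2*z + 3*y^2
∇×F = (-4*x^2 + 6*x*y^2 - 5*x - 3*y^3, 5*y - 20, 8*x*z - 6*y^2*z + 3*y^2)
At (-2, 1, -3): (-21, -15, 69).

(-21, -15, 69)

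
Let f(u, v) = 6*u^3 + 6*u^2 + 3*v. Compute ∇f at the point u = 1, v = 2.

∂f/∂u = 18*u^2 + 12*u
∂f/∂v = 3
∇f = (18*u^2 + 12*u, 3)
At (1, 2): (30, 3).

(30, 3)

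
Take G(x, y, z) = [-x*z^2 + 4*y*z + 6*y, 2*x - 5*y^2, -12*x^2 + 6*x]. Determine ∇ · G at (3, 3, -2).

∂G₁/∂x = -z^2
∂G₂/∂y = -10*y
∂G₃/∂z = 0
∇·G = -10*y - z^2
At (3, 3, -2): -34.

-34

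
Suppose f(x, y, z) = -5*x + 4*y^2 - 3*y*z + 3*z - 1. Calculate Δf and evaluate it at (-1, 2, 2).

∂²f/∂x² = 0
∂²f/∂y² = 8
∂²f/∂z² = 0
∇²f = 8
At (-1, 2, 2): 8.

8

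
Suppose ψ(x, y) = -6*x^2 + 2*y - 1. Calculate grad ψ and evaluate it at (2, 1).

∂ψ/∂x = -12*x
∂ψ/∂y = 2
∇ψ = (-12*x, 2)
At (2, 1): (-24, 2).

(-24, 2)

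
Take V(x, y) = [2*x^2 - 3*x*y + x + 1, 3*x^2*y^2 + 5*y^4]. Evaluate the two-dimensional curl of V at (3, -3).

171

∂V₂/∂x = 6*x*y^2
∂V₁/∂y = -3*x
Scalar curl = 6*x*y^2 + 3*x
At (3, -3): 171.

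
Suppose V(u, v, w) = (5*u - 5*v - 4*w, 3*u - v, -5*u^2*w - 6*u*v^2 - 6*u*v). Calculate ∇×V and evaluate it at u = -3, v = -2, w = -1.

(∇×V)₁ = ∂V₃/∂v − ∂V₂/∂w = -12*u*v - 6*u
(∇×V)₂ = ∂V₁/∂w − ∂V₃/∂u = 10*u*w + 6*v^2 + 6*v - 4
(∇×V)₃ = ∂V₂/∂u − ∂V₁/∂v = 8
∇×V = (-12*u*v - 6*u, 10*u*w + 6*v^2 + 6*v - 4, 8)
At (-3, -2, -1): (-54, 38, 8).

(-54, 38, 8)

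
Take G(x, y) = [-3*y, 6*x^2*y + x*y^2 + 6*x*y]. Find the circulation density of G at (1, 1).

∂G₂/∂x = 12*x*y + y^2 + 6*y
∂G₁/∂y = -3
Scalar curl = 12*x*y + y^2 + 6*y + 3
At (1, 1): 22.

22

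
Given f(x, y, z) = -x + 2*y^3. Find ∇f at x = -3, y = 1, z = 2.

∂f/∂x = -1
∂f/∂y = 6*y^2
∂f/∂z = 0
∇f = (-1, 6*y^2, 0)
At (-3, 1, 2): (-1, 6, 0).

(-1, 6, 0)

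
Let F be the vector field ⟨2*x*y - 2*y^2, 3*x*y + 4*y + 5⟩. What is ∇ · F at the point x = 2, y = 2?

∂F₁/∂x = 2*y
∂F₂/∂y = 3*x + 4
∇·F = 3*x + 2*y + 4
At (2, 2): 14.

14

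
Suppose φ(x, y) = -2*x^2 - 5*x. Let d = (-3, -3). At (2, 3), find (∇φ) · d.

39

∂φ/∂x = -4*x - 5
∂φ/∂y = 0
∇φ at (2, 3) = (-13, 0)
∇φ · d = (-13)(-3) + (0)(-3) = 39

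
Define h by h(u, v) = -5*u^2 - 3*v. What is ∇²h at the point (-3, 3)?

∂²h/∂u² = -10
∂²h/∂v² = 0
∇²h = -10
At (-3, 3): -10.

-10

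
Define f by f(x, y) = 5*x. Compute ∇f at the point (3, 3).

(5, 0)

∂f/∂x = 5
∂f/∂y = 0
∇f = (5, 0)
At (3, 3): (5, 0).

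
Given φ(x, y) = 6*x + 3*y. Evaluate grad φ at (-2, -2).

(6, 3)

∂φ/∂x = 6
∂φ/∂y = 3
∇φ = (6, 3)
At (-2, -2): (6, 3).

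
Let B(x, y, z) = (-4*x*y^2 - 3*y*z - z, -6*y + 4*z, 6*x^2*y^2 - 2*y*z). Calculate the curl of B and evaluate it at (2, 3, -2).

(∇×B)₁ = ∂B₃/∂y − ∂B₂/∂z = 12*x^2*y - 2*z - 4
(∇×B)₂ = ∂B₁/∂z − ∂B₃/∂x = -12*x*y^2 - 3*y - 1
(∇×B)₃ = ∂B₂/∂x − ∂B₁/∂y = 8*x*y + 3*z
∇×B = (12*x^2*y - 2*z - 4, -12*x*y^2 - 3*y - 1, 8*x*y + 3*z)
At (2, 3, -2): (144, -226, 42).

(144, -226, 42)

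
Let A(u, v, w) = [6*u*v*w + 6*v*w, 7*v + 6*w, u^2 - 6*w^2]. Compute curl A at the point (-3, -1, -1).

(-6, 18, -12)

(∇×A)₁ = ∂A₃/∂v − ∂A₂/∂w = -6
(∇×A)₂ = ∂A₁/∂w − ∂A₃/∂u = 6*u*v - 2*u + 6*v
(∇×A)₃ = ∂A₂/∂u − ∂A₁/∂v = -6*u*w - 6*w
∇×A = (-6, 6*u*v - 2*u + 6*v, -6*u*w - 6*w)
At (-3, -1, -1): (-6, 18, -12).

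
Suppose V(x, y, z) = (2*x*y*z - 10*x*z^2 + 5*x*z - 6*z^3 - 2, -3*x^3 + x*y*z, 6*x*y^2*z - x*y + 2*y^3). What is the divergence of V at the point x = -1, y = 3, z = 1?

∂V₁/∂x = 2*y*z - 10*z^2 + 5*z
∂V₂/∂y = x*z
∂V₃/∂z = 6*x*y^2
∇·V = 6*x*y^2 + x*z + 2*y*z - 10*z^2 + 5*z
At (-1, 3, 1): -54.

-54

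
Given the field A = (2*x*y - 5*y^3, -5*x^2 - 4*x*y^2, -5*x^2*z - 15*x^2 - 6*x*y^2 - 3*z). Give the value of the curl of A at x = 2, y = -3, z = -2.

(72, 74, 75)

(∇×A)₁ = ∂A₃/∂y − ∂A₂/∂z = -12*x*y
(∇×A)₂ = ∂A₁/∂z − ∂A₃/∂x = 10*x*z + 30*x + 6*y^2
(∇×A)₃ = ∂A₂/∂x − ∂A₁/∂y = -12*x + 11*y^2
∇×A = (-12*x*y, 10*x*z + 30*x + 6*y^2, -12*x + 11*y^2)
At (2, -3, -2): (72, 74, 75).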